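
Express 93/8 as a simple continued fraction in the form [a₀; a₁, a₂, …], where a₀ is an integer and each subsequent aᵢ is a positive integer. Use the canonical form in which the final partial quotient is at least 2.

⌊93/8⌋ = 11, remainder 5
⌊8/5⌋ = 1, remainder 3
⌊5/3⌋ = 1, remainder 2
⌊3/2⌋ = 1, remainder 1
⌊2/1⌋ = 2, remainder 0

[11; 1, 1, 1, 2]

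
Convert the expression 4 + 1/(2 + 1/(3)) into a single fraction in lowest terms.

a_0 = 4: 4/1
a_1 = 2: 9/2
a_2 = 3: 31/7

31/7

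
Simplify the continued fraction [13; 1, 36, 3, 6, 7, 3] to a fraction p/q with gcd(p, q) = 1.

a_0 = 13: 13/1
a_1 = 1: 14/1
a_2 = 36: 517/37
a_3 = 3: 1565/112
a_4 = 6: 9907/709
a_5 = 7: 70914/5075
a_6 = 3: 222649/15934

222649/15934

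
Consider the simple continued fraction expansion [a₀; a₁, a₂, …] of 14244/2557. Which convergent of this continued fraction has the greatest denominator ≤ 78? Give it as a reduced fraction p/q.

List convergents until the denominator exceeds the bound:
a_0 = 5: 5/1  (≤ bound)
a_1 = 1: 6/1  (≤ bound)
a_2 = 1: 11/2  (≤ bound)
a_3 = 3: 39/7  (≤ bound)
a_4 = 24: 947/170  (> 78, stop)

39/7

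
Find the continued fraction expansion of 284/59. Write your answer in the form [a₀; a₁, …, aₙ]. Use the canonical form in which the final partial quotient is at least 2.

[4; 1, 4, 2, 1, 3]

284 = 4·59 + 48, so a_0 = 4
59 = 1·48 + 11, so a_1 = 1
48 = 4·11 + 4, so a_2 = 4
11 = 2·4 + 3, so a_3 = 2
4 = 1·3 + 1, so a_4 = 1
3 = 3·1 + 0, so a_5 = 3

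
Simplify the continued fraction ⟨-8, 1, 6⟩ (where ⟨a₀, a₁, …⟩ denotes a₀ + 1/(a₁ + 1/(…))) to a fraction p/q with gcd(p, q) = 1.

-50/7

Compute successive convergents:
a_0 = -8: -8/1
a_1 = 1: -7/1
a_2 = 6: -50/7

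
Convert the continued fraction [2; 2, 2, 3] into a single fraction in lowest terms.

41/17

Collapse the nested fraction from the inside out:
Start with 3.
2 + 1/(3/1) = 2 + 1/3 = 7/3
2 + 1/(7/3) = 2 + 3/7 = 17/7
2 + 1/(17/7) = 2 + 7/17 = 41/17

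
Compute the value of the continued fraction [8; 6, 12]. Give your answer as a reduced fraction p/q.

596/73

Start with 12.
6 + 1/(12/1) = 6 + 1/12 = 73/12
8 + 1/(73/12) = 8 + 12/73 = 596/73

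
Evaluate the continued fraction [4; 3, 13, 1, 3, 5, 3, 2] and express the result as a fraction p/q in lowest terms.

28349/6554

a_0 = 4: 4/1
a_1 = 3: 13/3
a_2 = 13: 173/40
a_3 = 1: 186/43
a_4 = 3: 731/169
a_5 = 5: 3841/888
a_6 = 3: 12254/2833
a_7 = 2: 28349/6554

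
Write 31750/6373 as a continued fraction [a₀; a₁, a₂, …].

⌊31750/6373⌋ = 4, remainder 6258
⌊6373/6258⌋ = 1, remainder 115
⌊6258/115⌋ = 54, remainder 48
⌊115/48⌋ = 2, remainder 19
⌊48/19⌋ = 2, remainder 10
⌊19/10⌋ = 1, remainder 9
⌊10/9⌋ = 1, remainder 1
⌊9/1⌋ = 9, remainder 0

[4; 1, 54, 2, 2, 1, 1, 9]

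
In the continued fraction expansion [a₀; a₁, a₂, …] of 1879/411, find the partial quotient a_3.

2

1879 = 4·411 + 235, so a_0 = 4
411 = 1·235 + 176, so a_1 = 1
235 = 1·176 + 59, so a_2 = 1
176 = 2·59 + 58, so a_3 = 2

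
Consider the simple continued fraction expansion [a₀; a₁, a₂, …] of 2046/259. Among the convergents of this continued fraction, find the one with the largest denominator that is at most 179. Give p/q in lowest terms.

List convergents until the denominator exceeds the bound:
a_0 = 7: 7/1  (≤ bound)
a_1 = 1: 8/1  (≤ bound)
a_2 = 8: 71/9  (≤ bound)
a_3 = 1: 79/10  (≤ bound)
a_4 = 25: 2046/259  (> 179, stop)

79/10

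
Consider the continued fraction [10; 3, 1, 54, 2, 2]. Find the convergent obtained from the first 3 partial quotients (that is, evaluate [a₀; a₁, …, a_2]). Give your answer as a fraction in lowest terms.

41/4

Compute successive convergents:
a_0 = 10: 10/1
a_1 = 3: 31/3
a_2 = 1: 41/4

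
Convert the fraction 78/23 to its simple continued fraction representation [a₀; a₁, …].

Repeatedly divide and take the remainder:
78 = 3·23 + 9, so a_0 = 3
23 = 2·9 + 5, so a_1 = 2
9 = 1·5 + 4, so a_2 = 1
5 = 1·4 + 1, so a_3 = 1
4 = 4·1 + 0, so a_4 = 4

[3; 2, 1, 1, 4]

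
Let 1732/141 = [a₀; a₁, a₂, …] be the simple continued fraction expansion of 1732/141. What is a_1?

Apply division with remainder until the remainder is 0:
⌊1732/141⌋ = 12, remainder 40
⌊141/40⌋ = 3, remainder 21

3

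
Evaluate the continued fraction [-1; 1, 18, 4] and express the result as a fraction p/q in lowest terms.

-4/77

a_0 = -1: -1/1
a_1 = 1: 0/1
a_2 = 18: -1/19
a_3 = 4: -4/77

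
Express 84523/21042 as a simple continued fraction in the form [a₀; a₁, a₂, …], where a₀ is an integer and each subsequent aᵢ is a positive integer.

Run the Euclidean algorithm, recording each quotient:
⌊84523/21042⌋ = 4, remainder 355
⌊21042/355⌋ = 59, remainder 97
⌊355/97⌋ = 3, remainder 64
⌊97/64⌋ = 1, remainder 33
⌊64/33⌋ = 1, remainder 31
⌊33/31⌋ = 1, remainder 2
⌊31/2⌋ = 15, remainder 1
⌊2/1⌋ = 2, remainder 0

[4; 59, 3, 1, 1, 1, 15, 2]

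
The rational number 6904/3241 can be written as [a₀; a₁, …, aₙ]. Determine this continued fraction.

[2; 7, 1, 2, 7, 1, 16]

Repeatedly divide and take the remainder:
6904 ÷ 3241 → quotient 2, remainder 422
3241 ÷ 422 → quotient 7, remainder 287
422 ÷ 287 → quotient 1, remainder 135
287 ÷ 135 → quotient 2, remainder 17
135 ÷ 17 → quotient 7, remainder 16
17 ÷ 16 → quotient 1, remainder 1
16 ÷ 1 → quotient 16, remainder 0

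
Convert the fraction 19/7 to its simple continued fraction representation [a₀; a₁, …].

[2; 1, 2, 2]

19 = 2·7 + 5, so a_0 = 2
7 = 1·5 + 2, so a_1 = 1
5 = 2·2 + 1, so a_2 = 2
2 = 2·1 + 0, so a_3 = 2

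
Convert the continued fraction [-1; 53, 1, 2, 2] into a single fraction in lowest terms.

Start with 2.
2 + 1/(2/1) = 2 + 1/2 = 5/2
1 + 1/(5/2) = 1 + 2/5 = 7/5
53 + 1/(7/5) = 53 + 5/7 = 376/7
-1 + 1/(376/7) = -1 + 7/376 = -369/376

-369/376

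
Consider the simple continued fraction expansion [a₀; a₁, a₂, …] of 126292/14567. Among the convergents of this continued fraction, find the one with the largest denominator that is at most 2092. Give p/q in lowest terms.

List convergents until the denominator exceeds the bound:
a_0 = 8: 8/1  (≤ bound)
a_1 = 1: 9/1  (≤ bound)
a_2 = 2: 26/3  (≤ bound)
a_3 = 35: 919/106  (≤ bound)
a_4 = 1: 945/109  (≤ bound)
a_5 = 9: 9424/1087  (≤ bound)
a_6 = 3: 29217/3370  (> 2092, stop)

9424/1087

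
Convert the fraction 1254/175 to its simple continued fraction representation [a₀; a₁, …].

Apply division with remainder until the remainder is 0:
⌊1254/175⌋ = 7, remainder 29
⌊175/29⌋ = 6, remainder 1
⌊29/1⌋ = 29, remainder 0

[7; 6, 29]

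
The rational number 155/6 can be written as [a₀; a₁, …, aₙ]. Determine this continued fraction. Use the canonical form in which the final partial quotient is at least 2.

[25; 1, 5]

Apply division with remainder until the remainder is 0:
155 = 25·6 + 5, so a_0 = 25
6 = 1·5 + 1, so a_1 = 1
5 = 5·1 + 0, so a_2 = 5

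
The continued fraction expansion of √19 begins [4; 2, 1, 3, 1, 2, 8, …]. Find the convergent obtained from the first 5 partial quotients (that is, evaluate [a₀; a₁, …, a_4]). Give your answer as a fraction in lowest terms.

61/14

Starting at the tail and folding back:
Start with 1.
3 + 1/(1/1) = 3 + 1/1 = 4/1
1 + 1/(4/1) = 1 + 1/4 = 5/4
2 + 1/(5/4) = 2 + 4/5 = 14/5
4 + 1/(14/5) = 4 + 5/14 = 61/14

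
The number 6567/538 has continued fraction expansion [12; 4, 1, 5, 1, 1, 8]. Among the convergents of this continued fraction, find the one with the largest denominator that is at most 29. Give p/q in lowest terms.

a_0 = 12: 12/1  (≤ bound)
a_1 = 4: 49/4  (≤ bound)
a_2 = 1: 61/5  (≤ bound)
a_3 = 5: 354/29  (≤ bound)
a_4 = 1: 415/34  (> 29, stop)

354/29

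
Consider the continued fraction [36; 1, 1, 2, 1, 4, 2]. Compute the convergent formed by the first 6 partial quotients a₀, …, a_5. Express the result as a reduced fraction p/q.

1207/33

Compute successive convergents:
a_0 = 36: 36/1
a_1 = 1: 37/1
a_2 = 1: 73/2
a_3 = 2: 183/5
a_4 = 1: 256/7
a_5 = 4: 1207/33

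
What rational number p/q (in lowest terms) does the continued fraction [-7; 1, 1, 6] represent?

Collapse the nested fraction from the inside out:
Start with 6.
1 + 1/(6/1) = 1 + 1/6 = 7/6
1 + 1/(7/6) = 1 + 6/7 = 13/7
-7 + 1/(13/7) = -7 + 7/13 = -84/13

-84/13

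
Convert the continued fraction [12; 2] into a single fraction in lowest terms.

a_0 = 12: 12/1
a_1 = 2: 25/2

25/2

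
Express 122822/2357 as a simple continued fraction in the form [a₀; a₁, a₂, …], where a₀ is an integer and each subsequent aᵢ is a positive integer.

122822 ÷ 2357 → quotient 52, remainder 258
2357 ÷ 258 → quotient 9, remainder 35
258 ÷ 35 → quotient 7, remainder 13
35 ÷ 13 → quotient 2, remainder 9
13 ÷ 9 → quotient 1, remainder 4
9 ÷ 4 → quotient 2, remainder 1
4 ÷ 1 → quotient 4, remainder 0

[52; 9, 7, 2, 1, 2, 4]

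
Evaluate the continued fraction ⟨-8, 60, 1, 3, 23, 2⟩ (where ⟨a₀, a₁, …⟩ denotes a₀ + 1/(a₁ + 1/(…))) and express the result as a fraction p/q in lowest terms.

-92154/11543

a_0 = -8: -8/1
a_1 = 60: -479/60
a_2 = 1: -487/61
a_3 = 3: -1940/243
a_4 = 23: -45107/5650
a_5 = 2: -92154/11543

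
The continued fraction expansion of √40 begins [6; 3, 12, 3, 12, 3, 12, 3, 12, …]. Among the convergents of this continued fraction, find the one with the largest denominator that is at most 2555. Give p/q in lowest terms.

a_0 = 6: 6/1  (≤ bound)
a_1 = 3: 19/3  (≤ bound)
a_2 = 12: 234/37  (≤ bound)
a_3 = 3: 721/114  (≤ bound)
a_4 = 12: 8886/1405  (≤ bound)
a_5 = 3: 27379/4329  (> 2555, stop)

8886/1405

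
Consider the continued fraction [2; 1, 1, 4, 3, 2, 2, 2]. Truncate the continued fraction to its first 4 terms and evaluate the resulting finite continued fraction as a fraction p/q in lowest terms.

23/9

Compute successive convergents:
a_0 = 2: 2/1
a_1 = 1: 3/1
a_2 = 1: 5/2
a_3 = 4: 23/9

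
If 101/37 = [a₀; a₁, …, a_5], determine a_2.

2

⌊101/37⌋ = 2, remainder 27
⌊37/27⌋ = 1, remainder 10
⌊27/10⌋ = 2, remainder 7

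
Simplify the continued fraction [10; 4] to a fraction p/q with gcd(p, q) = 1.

41/4

Build up convergents one term at a time:
a_0 = 10: 10/1
a_1 = 4: 41/4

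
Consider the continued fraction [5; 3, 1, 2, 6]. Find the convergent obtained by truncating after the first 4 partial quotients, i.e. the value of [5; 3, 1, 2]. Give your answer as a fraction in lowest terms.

58/11

a_0 = 5: 5/1
a_1 = 3: 16/3
a_2 = 1: 21/4
a_3 = 2: 58/11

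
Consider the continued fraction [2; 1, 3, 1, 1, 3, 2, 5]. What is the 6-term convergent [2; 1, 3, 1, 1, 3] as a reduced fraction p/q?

a_0 = 2: 2/1
a_1 = 1: 3/1
a_2 = 3: 11/4
a_3 = 1: 14/5
a_4 = 1: 25/9
a_5 = 3: 89/32

89/32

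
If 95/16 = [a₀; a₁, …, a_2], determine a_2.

15

Repeatedly divide and take the remainder:
95 = 5·16 + 15, so a_0 = 5
16 = 1·15 + 1, so a_1 = 1
15 = 15·1 + 0, so a_2 = 15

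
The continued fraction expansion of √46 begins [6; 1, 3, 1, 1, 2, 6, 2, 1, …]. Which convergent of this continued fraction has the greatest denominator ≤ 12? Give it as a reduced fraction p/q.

a_0 = 6: 6/1  (≤ bound)
a_1 = 1: 7/1  (≤ bound)
a_2 = 3: 27/4  (≤ bound)
a_3 = 1: 34/5  (≤ bound)
a_4 = 1: 61/9  (≤ bound)
a_5 = 2: 156/23  (> 12, stop)

61/9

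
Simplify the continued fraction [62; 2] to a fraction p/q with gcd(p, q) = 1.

Start with 2.
62 + 1/(2/1) = 62 + 1/2 = 125/2

125/2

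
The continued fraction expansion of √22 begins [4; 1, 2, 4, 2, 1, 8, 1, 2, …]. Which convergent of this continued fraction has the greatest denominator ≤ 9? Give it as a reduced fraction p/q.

List convergents until the denominator exceeds the bound:
a_0 = 4: 4/1  (≤ bound)
a_1 = 1: 5/1  (≤ bound)
a_2 = 2: 14/3  (≤ bound)
a_3 = 4: 61/13  (> 9, stop)

14/3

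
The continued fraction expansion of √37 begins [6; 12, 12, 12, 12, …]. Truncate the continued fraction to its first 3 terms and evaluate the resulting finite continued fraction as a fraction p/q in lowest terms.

882/145

Start with 12.
12 + 1/(12/1) = 12 + 1/12 = 145/12
6 + 1/(145/12) = 6 + 12/145 = 882/145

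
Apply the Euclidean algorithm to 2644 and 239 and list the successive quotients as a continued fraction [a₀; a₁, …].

Repeatedly divide and take the remainder:
2644 ÷ 239 → quotient 11, remainder 15
239 ÷ 15 → quotient 15, remainder 14
15 ÷ 14 → quotient 1, remainder 1
14 ÷ 1 → quotient 14, remainder 0

[11; 15, 1, 14]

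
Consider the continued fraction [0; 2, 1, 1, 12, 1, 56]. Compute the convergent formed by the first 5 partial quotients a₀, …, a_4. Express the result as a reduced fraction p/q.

25/63

Build up convergents one term at a time:
a_0 = 0: 0/1
a_1 = 2: 1/2
a_2 = 1: 1/3
a_3 = 1: 2/5
a_4 = 12: 25/63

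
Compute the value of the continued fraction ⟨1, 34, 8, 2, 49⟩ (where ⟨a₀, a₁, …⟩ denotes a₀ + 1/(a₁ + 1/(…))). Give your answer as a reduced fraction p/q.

29534/28693

a_0 = 1: 1/1
a_1 = 34: 35/34
a_2 = 8: 281/273
a_3 = 2: 597/580
a_4 = 49: 29534/28693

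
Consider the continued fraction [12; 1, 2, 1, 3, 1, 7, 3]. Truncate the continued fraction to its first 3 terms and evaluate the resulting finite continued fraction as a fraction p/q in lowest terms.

Start with 2.
1 + 1/(2/1) = 1 + 1/2 = 3/2
12 + 1/(3/2) = 12 + 2/3 = 38/3

38/3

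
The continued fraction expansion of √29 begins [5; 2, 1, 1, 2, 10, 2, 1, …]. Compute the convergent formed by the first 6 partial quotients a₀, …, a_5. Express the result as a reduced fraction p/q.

Compute successive convergents:
a_0 = 5: 5/1
a_1 = 2: 11/2
a_2 = 1: 16/3
a_3 = 1: 27/5
a_4 = 2: 70/13
a_5 = 10: 727/135

727/135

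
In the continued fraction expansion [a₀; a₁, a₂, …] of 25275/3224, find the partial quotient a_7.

5

25275 = 7·3224 + 2707, so a_0 = 7
3224 = 1·2707 + 517, so a_1 = 1
2707 = 5·517 + 122, so a_2 = 5
517 = 4·122 + 29, so a_3 = 4
122 = 4·29 + 6, so a_4 = 4
29 = 4·6 + 5, so a_5 = 4
6 = 1·5 + 1, so a_6 = 1
5 = 5·1 + 0, so a_7 = 5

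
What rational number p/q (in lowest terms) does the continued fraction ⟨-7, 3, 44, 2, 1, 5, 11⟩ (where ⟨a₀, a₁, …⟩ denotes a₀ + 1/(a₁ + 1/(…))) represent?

Start with 11.
5 + 1/(11/1) = 5 + 1/11 = 56/11
1 + 1/(56/11) = 1 + 11/56 = 67/56
2 + 1/(67/56) = 2 + 56/67 = 190/67
44 + 1/(190/67) = 44 + 67/190 = 8427/190
3 + 1/(8427/190) = 3 + 190/8427 = 25471/8427
-7 + 1/(25471/8427) = -7 + 8427/25471 = -169870/25471

-169870/25471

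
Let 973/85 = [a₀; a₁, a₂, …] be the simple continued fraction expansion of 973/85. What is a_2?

Run the Euclidean algorithm, recording each quotient:
973 = 11·85 + 38, so a_0 = 11
85 = 2·38 + 9, so a_1 = 2
38 = 4·9 + 2, so a_2 = 4

4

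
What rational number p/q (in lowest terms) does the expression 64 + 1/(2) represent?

129/2

Start with 2.
64 + 1/(2/1) = 64 + 1/2 = 129/2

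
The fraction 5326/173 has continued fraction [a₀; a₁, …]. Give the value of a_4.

⌊5326/173⌋ = 30, remainder 136
⌊173/136⌋ = 1, remainder 37
⌊136/37⌋ = 3, remainder 25
⌊37/25⌋ = 1, remainder 12
⌊25/12⌋ = 2, remainder 1

2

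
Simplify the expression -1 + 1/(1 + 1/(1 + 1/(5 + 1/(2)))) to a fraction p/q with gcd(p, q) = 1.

Use the convergent recurrence hₖ = aₖ·hₖ₋₁ + hₖ₋₂ (and likewise for the denominators kₖ):
a_0 = -1: -1/1
a_1 = 1: 0/1
a_2 = 1: -1/2
a_3 = 5: -5/11
a_4 = 2: -11/24

-11/24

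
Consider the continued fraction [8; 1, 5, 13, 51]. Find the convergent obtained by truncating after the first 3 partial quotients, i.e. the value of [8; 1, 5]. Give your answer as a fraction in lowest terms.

Start with 5.
1 + 1/(5/1) = 1 + 1/5 = 6/5
8 + 1/(6/5) = 8 + 5/6 = 53/6

53/6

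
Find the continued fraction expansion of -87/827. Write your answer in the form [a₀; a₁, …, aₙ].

[-1; 1, 8, 1, 1, 43]

-87 = -1·827 + 740, so a_0 = -1
827 = 1·740 + 87, so a_1 = 1
740 = 8·87 + 44, so a_2 = 8
87 = 1·44 + 43, so a_3 = 1
44 = 1·43 + 1, so a_4 = 1
43 = 43·1 + 0, so a_5 = 43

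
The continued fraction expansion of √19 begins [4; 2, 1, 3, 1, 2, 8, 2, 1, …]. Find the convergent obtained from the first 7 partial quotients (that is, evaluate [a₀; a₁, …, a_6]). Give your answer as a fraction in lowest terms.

1421/326

Use the convergent recurrence hₖ = aₖ·hₖ₋₁ + hₖ₋₂ (and likewise for the denominators kₖ):
a_0 = 4: 4/1
a_1 = 2: 9/2
a_2 = 1: 13/3
a_3 = 3: 48/11
a_4 = 1: 61/14
a_5 = 2: 170/39
a_6 = 8: 1421/326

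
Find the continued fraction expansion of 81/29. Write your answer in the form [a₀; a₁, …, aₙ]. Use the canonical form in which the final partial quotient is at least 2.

[2; 1, 3, 1, 5]

⌊81/29⌋ = 2, remainder 23
⌊29/23⌋ = 1, remainder 6
⌊23/6⌋ = 3, remainder 5
⌊6/5⌋ = 1, remainder 1
⌊5/1⌋ = 5, remainder 0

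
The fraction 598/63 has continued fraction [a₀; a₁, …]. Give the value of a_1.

2

598 ÷ 63 → quotient 9, remainder 31
63 ÷ 31 → quotient 2, remainder 1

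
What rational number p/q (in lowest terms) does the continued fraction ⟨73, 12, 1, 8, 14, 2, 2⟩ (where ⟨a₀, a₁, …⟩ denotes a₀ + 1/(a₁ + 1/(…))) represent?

a_0 = 73: 73/1
a_1 = 12: 877/12
a_2 = 1: 950/13
a_3 = 8: 8477/116
a_4 = 14: 119628/1637
a_5 = 2: 247733/3390
a_6 = 2: 615094/8417

615094/8417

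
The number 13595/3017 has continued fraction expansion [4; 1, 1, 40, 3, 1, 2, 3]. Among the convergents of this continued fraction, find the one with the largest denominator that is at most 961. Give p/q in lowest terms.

4042/897

a_0 = 4: 4/1  (≤ bound)
a_1 = 1: 5/1  (≤ bound)
a_2 = 1: 9/2  (≤ bound)
a_3 = 40: 365/81  (≤ bound)
a_4 = 3: 1104/245  (≤ bound)
a_5 = 1: 1469/326  (≤ bound)
a_6 = 2: 4042/897  (≤ bound)
a_7 = 3: 13595/3017  (> 961, stop)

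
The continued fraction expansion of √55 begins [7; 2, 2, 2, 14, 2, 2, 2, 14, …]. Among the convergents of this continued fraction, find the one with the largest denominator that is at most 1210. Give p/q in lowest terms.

List convergents until the denominator exceeds the bound:
a_0 = 7: 7/1  (≤ bound)
a_1 = 2: 15/2  (≤ bound)
a_2 = 2: 37/5  (≤ bound)
a_3 = 2: 89/12  (≤ bound)
a_4 = 14: 1283/173  (≤ bound)
a_5 = 2: 2655/358  (≤ bound)
a_6 = 2: 6593/889  (≤ bound)
a_7 = 2: 15841/2136  (> 1210, stop)

6593/889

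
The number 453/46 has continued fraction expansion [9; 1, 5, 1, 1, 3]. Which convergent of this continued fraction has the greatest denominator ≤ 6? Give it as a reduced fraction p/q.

59/6

List convergents until the denominator exceeds the bound:
a_0 = 9: 9/1  (≤ bound)
a_1 = 1: 10/1  (≤ bound)
a_2 = 5: 59/6  (≤ bound)
a_3 = 1: 69/7  (> 6, stop)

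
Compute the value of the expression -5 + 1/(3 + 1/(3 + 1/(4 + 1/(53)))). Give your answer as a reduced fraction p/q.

-10753/2289

a_0 = -5: -5/1
a_1 = 3: -14/3
a_2 = 3: -47/10
a_3 = 4: -202/43
a_4 = 53: -10753/2289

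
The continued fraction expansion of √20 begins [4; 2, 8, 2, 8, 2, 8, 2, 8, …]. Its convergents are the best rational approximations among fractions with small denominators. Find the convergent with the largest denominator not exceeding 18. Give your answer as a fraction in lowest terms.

List convergents until the denominator exceeds the bound:
a_0 = 4: 4/1  (≤ bound)
a_1 = 2: 9/2  (≤ bound)
a_2 = 8: 76/17  (≤ bound)
a_3 = 2: 161/36  (> 18, stop)

76/17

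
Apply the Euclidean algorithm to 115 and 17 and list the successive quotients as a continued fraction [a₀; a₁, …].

115 = 6·17 + 13, so a_0 = 6
17 = 1·13 + 4, so a_1 = 1
13 = 3·4 + 1, so a_2 = 3
4 = 4·1 + 0, so a_3 = 4

[6; 1, 3, 4]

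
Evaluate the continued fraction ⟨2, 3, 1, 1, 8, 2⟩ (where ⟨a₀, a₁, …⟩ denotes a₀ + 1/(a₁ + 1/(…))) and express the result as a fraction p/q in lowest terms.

290/127

Starting at the tail and folding back:
Start with 2.
8 + 1/(2/1) = 8 + 1/2 = 17/2
1 + 1/(17/2) = 1 + 2/17 = 19/17
1 + 1/(19/17) = 1 + 17/19 = 36/19
3 + 1/(36/19) = 3 + 19/36 = 127/36
2 + 1/(127/36) = 2 + 36/127 = 290/127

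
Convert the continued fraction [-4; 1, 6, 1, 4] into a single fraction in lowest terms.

Start with 4.
1 + 1/(4/1) = 1 + 1/4 = 5/4
6 + 1/(5/4) = 6 + 4/5 = 34/5
1 + 1/(34/5) = 1 + 5/34 = 39/34
-4 + 1/(39/34) = -4 + 34/39 = -122/39

-122/39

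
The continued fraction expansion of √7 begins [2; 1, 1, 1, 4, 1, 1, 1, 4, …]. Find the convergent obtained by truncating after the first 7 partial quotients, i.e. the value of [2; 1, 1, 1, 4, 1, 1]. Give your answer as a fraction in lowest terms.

82/31

Collapse the nested fraction from the inside out:
Start with 1.
1 + 1/(1/1) = 1 + 1/1 = 2/1
4 + 1/(2/1) = 4 + 1/2 = 9/2
1 + 1/(9/2) = 1 + 2/9 = 11/9
1 + 1/(11/9) = 1 + 9/11 = 20/11
1 + 1/(20/11) = 1 + 11/20 = 31/20
2 + 1/(31/20) = 2 + 20/31 = 82/31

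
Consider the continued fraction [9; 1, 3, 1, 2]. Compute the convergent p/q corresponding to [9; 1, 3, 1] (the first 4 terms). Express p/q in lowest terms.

Build up convergents one term at a time:
a_0 = 9: 9/1
a_1 = 1: 10/1
a_2 = 3: 39/4
a_3 = 1: 49/5

49/5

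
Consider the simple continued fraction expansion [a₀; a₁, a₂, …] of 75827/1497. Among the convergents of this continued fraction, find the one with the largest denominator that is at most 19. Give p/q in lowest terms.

152/3

a_0 = 50: 50/1  (≤ bound)
a_1 = 1: 51/1  (≤ bound)
a_2 = 1: 101/2  (≤ bound)
a_3 = 1: 152/3  (≤ bound)
a_4 = 7: 1165/23  (> 19, stop)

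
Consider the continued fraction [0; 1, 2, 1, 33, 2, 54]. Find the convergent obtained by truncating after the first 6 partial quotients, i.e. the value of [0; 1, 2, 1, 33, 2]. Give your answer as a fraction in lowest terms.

205/274

Build up convergents one term at a time:
a_0 = 0: 0/1
a_1 = 1: 1/1
a_2 = 2: 2/3
a_3 = 1: 3/4
a_4 = 33: 101/135
a_5 = 2: 205/274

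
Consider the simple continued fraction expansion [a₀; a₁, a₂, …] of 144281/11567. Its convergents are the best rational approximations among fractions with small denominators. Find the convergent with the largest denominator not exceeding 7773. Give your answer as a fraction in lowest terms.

List convergents until the denominator exceeds the bound:
a_0 = 12: 12/1  (≤ bound)
a_1 = 2: 25/2  (≤ bound)
a_2 = 8: 212/17  (≤ bound)
a_3 = 1: 237/19  (≤ bound)
a_4 = 14: 3530/283  (≤ bound)
a_5 = 3: 10827/868  (≤ bound)
a_6 = 13: 144281/11567  (> 7773, stop)

10827/868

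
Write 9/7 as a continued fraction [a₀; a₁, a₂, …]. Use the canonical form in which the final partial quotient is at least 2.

9 = 1·7 + 2, so a_0 = 1
7 = 3·2 + 1, so a_1 = 3
2 = 2·1 + 0, so a_2 = 2

[1; 3, 2]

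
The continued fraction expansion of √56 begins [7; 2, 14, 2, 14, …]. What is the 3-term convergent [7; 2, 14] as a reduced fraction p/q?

Collapse the nested fraction from the inside out:
Start with 14.
2 + 1/(14/1) = 2 + 1/14 = 29/14
7 + 1/(29/14) = 7 + 14/29 = 217/29

217/29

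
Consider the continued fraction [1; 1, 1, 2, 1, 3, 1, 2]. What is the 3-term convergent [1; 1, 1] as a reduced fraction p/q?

Compute successive convergents:
a_0 = 1: 1/1
a_1 = 1: 2/1
a_2 = 1: 3/2

3/2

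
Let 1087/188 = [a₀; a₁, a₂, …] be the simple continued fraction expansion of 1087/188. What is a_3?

1

Apply division with remainder until the remainder is 0:
⌊1087/188⌋ = 5, remainder 147
⌊188/147⌋ = 1, remainder 41
⌊147/41⌋ = 3, remainder 24
⌊41/24⌋ = 1, remainder 17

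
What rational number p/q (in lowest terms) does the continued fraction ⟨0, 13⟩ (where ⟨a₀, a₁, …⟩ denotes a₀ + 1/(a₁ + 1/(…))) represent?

a_0 = 0: 0/1
a_1 = 13: 1/13

1/13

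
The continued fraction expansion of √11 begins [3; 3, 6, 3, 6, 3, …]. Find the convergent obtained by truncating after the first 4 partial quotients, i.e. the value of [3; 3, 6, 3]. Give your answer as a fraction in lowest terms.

Starting at the tail and folding back:
Start with 3.
6 + 1/(3/1) = 6 + 1/3 = 19/3
3 + 1/(19/3) = 3 + 3/19 = 60/19
3 + 1/(60/19) = 3 + 19/60 = 199/60

199/60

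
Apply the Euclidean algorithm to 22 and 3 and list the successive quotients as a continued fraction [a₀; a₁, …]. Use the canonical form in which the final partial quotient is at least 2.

[7; 3]

Repeatedly divide and take the remainder:
22 ÷ 3 → quotient 7, remainder 1
3 ÷ 1 → quotient 3, remainder 0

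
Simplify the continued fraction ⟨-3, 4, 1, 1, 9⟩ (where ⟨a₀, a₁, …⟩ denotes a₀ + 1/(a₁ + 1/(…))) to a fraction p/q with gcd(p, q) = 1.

-239/86

Build up convergents one term at a time:
a_0 = -3: -3/1
a_1 = 4: -11/4
a_2 = 1: -14/5
a_3 = 1: -25/9
a_4 = 9: -239/86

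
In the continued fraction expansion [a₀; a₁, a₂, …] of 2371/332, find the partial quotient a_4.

2

Run the Euclidean algorithm, recording each quotient:
⌊2371/332⌋ = 7, remainder 47
⌊332/47⌋ = 7, remainder 3
⌊47/3⌋ = 15, remainder 2
⌊3/2⌋ = 1, remainder 1
⌊2/1⌋ = 2, remainder 0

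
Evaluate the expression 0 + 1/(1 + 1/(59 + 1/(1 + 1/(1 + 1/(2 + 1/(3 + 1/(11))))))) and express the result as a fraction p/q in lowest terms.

11441/11633

a_0 = 0: 0/1
a_1 = 1: 1/1
a_2 = 59: 59/60
a_3 = 1: 60/61
a_4 = 1: 119/121
a_5 = 2: 298/303
a_6 = 3: 1013/1030
a_7 = 11: 11441/11633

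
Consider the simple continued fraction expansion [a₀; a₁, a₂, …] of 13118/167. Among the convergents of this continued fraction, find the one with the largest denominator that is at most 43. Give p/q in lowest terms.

1571/20

a_0 = 78: 78/1  (≤ bound)
a_1 = 1: 79/1  (≤ bound)
a_2 = 1: 157/2  (≤ bound)
a_3 = 4: 707/9  (≤ bound)
a_4 = 2: 1571/20  (≤ bound)
a_5 = 2: 3849/49  (> 43, stop)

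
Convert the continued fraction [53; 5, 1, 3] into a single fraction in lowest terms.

Use the convergent recurrence hₖ = aₖ·hₖ₋₁ + hₖ₋₂ (and likewise for the denominators kₖ):
a_0 = 53: 53/1
a_1 = 5: 266/5
a_2 = 1: 319/6
a_3 = 3: 1223/23

1223/23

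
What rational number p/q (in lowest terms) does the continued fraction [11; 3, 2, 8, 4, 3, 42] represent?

376333/33339

a_0 = 11: 11/1
a_1 = 3: 34/3
a_2 = 2: 79/7
a_3 = 8: 666/59
a_4 = 4: 2743/243
a_5 = 3: 8895/788
a_6 = 42: 376333/33339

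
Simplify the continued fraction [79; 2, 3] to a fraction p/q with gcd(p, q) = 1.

556/7

a_0 = 79: 79/1
a_1 = 2: 159/2
a_2 = 3: 556/7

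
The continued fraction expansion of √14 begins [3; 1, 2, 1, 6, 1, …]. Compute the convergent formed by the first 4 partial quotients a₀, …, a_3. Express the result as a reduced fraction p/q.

Start with 1.
2 + 1/(1/1) = 2 + 1/1 = 3/1
1 + 1/(3/1) = 1 + 1/3 = 4/3
3 + 1/(4/3) = 3 + 3/4 = 15/4

15/4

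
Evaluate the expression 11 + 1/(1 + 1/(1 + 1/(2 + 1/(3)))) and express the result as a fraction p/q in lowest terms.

a_0 = 11: 11/1
a_1 = 1: 12/1
a_2 = 1: 23/2
a_3 = 2: 58/5
a_4 = 3: 197/17

197/17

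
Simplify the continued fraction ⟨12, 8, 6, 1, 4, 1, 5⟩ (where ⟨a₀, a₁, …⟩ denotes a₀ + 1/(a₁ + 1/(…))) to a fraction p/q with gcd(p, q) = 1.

Starting at the tail and folding back:
Start with 5.
1 + 1/(5/1) = 1 + 1/5 = 6/5
4 + 1/(6/5) = 4 + 5/6 = 29/6
1 + 1/(29/6) = 1 + 6/29 = 35/29
6 + 1/(35/29) = 6 + 29/35 = 239/35
8 + 1/(239/35) = 8 + 35/239 = 1947/239
12 + 1/(1947/239) = 12 + 239/1947 = 23603/1947

23603/1947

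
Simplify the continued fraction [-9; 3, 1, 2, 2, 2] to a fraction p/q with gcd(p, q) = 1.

-550/63

Build up convergents one term at a time:
a_0 = -9: -9/1
a_1 = 3: -26/3
a_2 = 1: -35/4
a_3 = 2: -96/11
a_4 = 2: -227/26
a_5 = 2: -550/63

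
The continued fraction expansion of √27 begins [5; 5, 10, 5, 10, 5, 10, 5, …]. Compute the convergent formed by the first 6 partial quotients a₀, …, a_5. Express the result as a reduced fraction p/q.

a_0 = 5: 5/1
a_1 = 5: 26/5
a_2 = 10: 265/51
a_3 = 5: 1351/260
a_4 = 10: 13775/2651
a_5 = 5: 70226/13515

70226/13515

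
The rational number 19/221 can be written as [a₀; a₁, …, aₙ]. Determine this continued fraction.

[0; 11, 1, 1, 1, 2, 2]

19 = 0·221 + 19, so a_0 = 0
221 = 11·19 + 12, so a_1 = 11
19 = 1·12 + 7, so a_2 = 1
12 = 1·7 + 5, so a_3 = 1
7 = 1·5 + 2, so a_4 = 1
5 = 2·2 + 1, so a_5 = 2
2 = 2·1 + 0, so a_6 = 2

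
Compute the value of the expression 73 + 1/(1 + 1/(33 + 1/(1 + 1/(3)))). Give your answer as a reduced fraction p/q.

10282/139

a_0 = 73: 73/1
a_1 = 1: 74/1
a_2 = 33: 2515/34
a_3 = 1: 2589/35
a_4 = 3: 10282/139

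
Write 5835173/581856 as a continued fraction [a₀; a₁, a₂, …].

Repeatedly divide and take the remainder:
5835173 = 10·581856 + 16613, so a_0 = 10
581856 = 35·16613 + 401, so a_1 = 35
16613 = 41·401 + 172, so a_2 = 41
401 = 2·172 + 57, so a_3 = 2
172 = 3·57 + 1, so a_4 = 3
57 = 57·1 + 0, so a_5 = 57

[10; 35, 41, 2, 3, 57]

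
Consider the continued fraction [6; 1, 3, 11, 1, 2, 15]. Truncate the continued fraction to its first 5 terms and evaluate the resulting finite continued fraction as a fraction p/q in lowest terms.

a_0 = 6: 6/1
a_1 = 1: 7/1
a_2 = 3: 27/4
a_3 = 11: 304/45
a_4 = 1: 331/49

331/49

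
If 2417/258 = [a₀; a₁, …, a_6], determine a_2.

1

Run the Euclidean algorithm, recording each quotient:
2417 ÷ 258 → quotient 9, remainder 95
258 ÷ 95 → quotient 2, remainder 68
95 ÷ 68 → quotient 1, remainder 27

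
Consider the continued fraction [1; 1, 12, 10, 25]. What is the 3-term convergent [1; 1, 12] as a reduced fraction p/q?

25/13

Start with 12.
1 + 1/(12/1) = 1 + 1/12 = 13/12
1 + 1/(13/12) = 1 + 12/13 = 25/13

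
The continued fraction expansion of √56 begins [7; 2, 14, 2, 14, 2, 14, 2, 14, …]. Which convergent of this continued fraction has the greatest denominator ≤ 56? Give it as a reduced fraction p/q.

217/29

List convergents until the denominator exceeds the bound:
a_0 = 7: 7/1  (≤ bound)
a_1 = 2: 15/2  (≤ bound)
a_2 = 14: 217/29  (≤ bound)
a_3 = 2: 449/60  (> 56, stop)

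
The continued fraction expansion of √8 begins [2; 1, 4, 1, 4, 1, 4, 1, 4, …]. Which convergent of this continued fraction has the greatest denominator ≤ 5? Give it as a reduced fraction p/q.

List convergents until the denominator exceeds the bound:
a_0 = 2: 2/1  (≤ bound)
a_1 = 1: 3/1  (≤ bound)
a_2 = 4: 14/5  (≤ bound)
a_3 = 1: 17/6  (> 5, stop)

14/5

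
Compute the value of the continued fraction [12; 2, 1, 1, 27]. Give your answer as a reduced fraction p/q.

Work from the innermost term outward:
Start with 27.
1 + 1/(27/1) = 1 + 1/27 = 28/27
1 + 1/(28/27) = 1 + 27/28 = 55/28
2 + 1/(55/28) = 2 + 28/55 = 138/55
12 + 1/(138/55) = 12 + 55/138 = 1711/138

1711/138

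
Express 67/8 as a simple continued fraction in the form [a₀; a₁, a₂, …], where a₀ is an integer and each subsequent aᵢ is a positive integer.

Run the Euclidean algorithm, recording each quotient:
⌊67/8⌋ = 8, remainder 3
⌊8/3⌋ = 2, remainder 2
⌊3/2⌋ = 1, remainder 1
⌊2/1⌋ = 2, remainder 0

[8; 2, 1, 2]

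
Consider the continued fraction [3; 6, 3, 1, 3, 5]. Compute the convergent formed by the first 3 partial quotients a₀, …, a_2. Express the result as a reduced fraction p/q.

60/19

a_0 = 3: 3/1
a_1 = 6: 19/6
a_2 = 3: 60/19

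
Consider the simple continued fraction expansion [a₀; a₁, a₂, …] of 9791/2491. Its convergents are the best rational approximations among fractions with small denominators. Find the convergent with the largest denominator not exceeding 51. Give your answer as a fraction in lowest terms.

169/43

a_0 = 3: 3/1  (≤ bound)
a_1 = 1: 4/1  (≤ bound)
a_2 = 13: 55/14  (≤ bound)
a_3 = 2: 114/29  (≤ bound)
a_4 = 1: 169/43  (≤ bound)
a_5 = 1: 283/72  (> 51, stop)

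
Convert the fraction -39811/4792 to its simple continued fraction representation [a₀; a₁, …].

[-9; 1, 2, 4, 52, 2, 3]

⌊-39811/4792⌋ = -9, remainder 3317
⌊4792/3317⌋ = 1, remainder 1475
⌊3317/1475⌋ = 2, remainder 367
⌊1475/367⌋ = 4, remainder 7
⌊367/7⌋ = 52, remainder 3
⌊7/3⌋ = 2, remainder 1
⌊3/1⌋ = 3, remainder 0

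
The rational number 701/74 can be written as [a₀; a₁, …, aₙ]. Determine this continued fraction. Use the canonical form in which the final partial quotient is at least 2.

[9; 2, 8, 1, 3]

701 ÷ 74 → quotient 9, remainder 35
74 ÷ 35 → quotient 2, remainder 4
35 ÷ 4 → quotient 8, remainder 3
4 ÷ 3 → quotient 1, remainder 1
3 ÷ 1 → quotient 3, remainder 0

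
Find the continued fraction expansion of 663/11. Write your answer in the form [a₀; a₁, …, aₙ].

[60; 3, 1, 2]

Apply division with remainder until the remainder is 0:
663 ÷ 11 → quotient 60, remainder 3
11 ÷ 3 → quotient 3, remainder 2
3 ÷ 2 → quotient 1, remainder 1
2 ÷ 1 → quotient 2, remainder 0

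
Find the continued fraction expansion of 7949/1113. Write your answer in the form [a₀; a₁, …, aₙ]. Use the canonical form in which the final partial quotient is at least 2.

Apply division with remainder until the remainder is 0:
⌊7949/1113⌋ = 7, remainder 158
⌊1113/158⌋ = 7, remainder 7
⌊158/7⌋ = 22, remainder 4
⌊7/4⌋ = 1, remainder 3
⌊4/3⌋ = 1, remainder 1
⌊3/1⌋ = 3, remainder 0

[7; 7, 22, 1, 1, 3]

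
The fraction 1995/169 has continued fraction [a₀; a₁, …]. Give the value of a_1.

1995 = 11·169 + 136, so a_0 = 11
169 = 1·136 + 33, so a_1 = 1

1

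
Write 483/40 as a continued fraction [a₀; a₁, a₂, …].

[12; 13, 3]

⌊483/40⌋ = 12, remainder 3
⌊40/3⌋ = 13, remainder 1
⌊3/1⌋ = 3, remainder 0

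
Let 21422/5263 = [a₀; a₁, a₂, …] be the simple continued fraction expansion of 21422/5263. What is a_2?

4

21422 = 4·5263 + 370, so a_0 = 4
5263 = 14·370 + 83, so a_1 = 14
370 = 4·83 + 38, so a_2 = 4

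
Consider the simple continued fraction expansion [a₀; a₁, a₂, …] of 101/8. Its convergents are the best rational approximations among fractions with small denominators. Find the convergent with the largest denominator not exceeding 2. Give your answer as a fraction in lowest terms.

a_0 = 12: 12/1  (≤ bound)
a_1 = 1: 13/1  (≤ bound)
a_2 = 1: 25/2  (≤ bound)
a_3 = 1: 38/3  (> 2, stop)

25/2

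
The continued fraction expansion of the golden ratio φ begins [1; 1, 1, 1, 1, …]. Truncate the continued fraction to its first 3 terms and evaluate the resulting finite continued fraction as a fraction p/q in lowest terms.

3/2

Start with 1.
1 + 1/(1/1) = 1 + 1/1 = 2/1
1 + 1/(2/1) = 1 + 1/2 = 3/2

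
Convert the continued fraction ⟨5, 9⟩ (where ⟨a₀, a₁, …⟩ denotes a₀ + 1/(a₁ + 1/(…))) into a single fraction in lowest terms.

46/9

Build up convergents one term at a time:
a_0 = 5: 5/1
a_1 = 9: 46/9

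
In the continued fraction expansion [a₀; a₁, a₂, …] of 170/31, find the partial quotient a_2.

15

Repeatedly divide and take the remainder:
170 = 5·31 + 15, so a_0 = 5
31 = 2·15 + 1, so a_1 = 2
15 = 15·1 + 0, so a_2 = 15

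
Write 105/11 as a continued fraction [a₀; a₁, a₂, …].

Repeatedly divide and take the remainder:
⌊105/11⌋ = 9, remainder 6
⌊11/6⌋ = 1, remainder 5
⌊6/5⌋ = 1, remainder 1
⌊5/1⌋ = 5, remainder 0

[9; 1, 1, 5]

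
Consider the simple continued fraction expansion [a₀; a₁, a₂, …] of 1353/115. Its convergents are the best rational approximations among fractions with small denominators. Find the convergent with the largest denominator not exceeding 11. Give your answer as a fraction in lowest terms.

a_0 = 11: 11/1  (≤ bound)
a_1 = 1: 12/1  (≤ bound)
a_2 = 3: 47/4  (≤ bound)
a_3 = 3: 153/13  (> 11, stop)

47/4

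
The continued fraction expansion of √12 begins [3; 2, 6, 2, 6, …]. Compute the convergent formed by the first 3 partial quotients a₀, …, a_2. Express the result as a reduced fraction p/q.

a_0 = 3: 3/1
a_1 = 2: 7/2
a_2 = 6: 45/13

45/13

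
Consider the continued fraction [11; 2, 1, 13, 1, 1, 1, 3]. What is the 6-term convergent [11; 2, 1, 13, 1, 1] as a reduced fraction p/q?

964/85

Start with 1.
1 + 1/(1/1) = 1 + 1/1 = 2/1
13 + 1/(2/1) = 13 + 1/2 = 27/2
1 + 1/(27/2) = 1 + 2/27 = 29/27
2 + 1/(29/27) = 2 + 27/29 = 85/29
11 + 1/(85/29) = 11 + 29/85 = 964/85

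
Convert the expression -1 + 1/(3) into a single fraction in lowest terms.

Build up convergents one term at a time:
a_0 = -1: -1/1
a_1 = 3: -2/3

-2/3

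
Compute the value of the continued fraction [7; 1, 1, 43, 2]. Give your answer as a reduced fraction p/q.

Start with 2.
43 + 1/(2/1) = 43 + 1/2 = 87/2
1 + 1/(87/2) = 1 + 2/87 = 89/87
1 + 1/(89/87) = 1 + 87/89 = 176/89
7 + 1/(176/89) = 7 + 89/176 = 1321/176

1321/176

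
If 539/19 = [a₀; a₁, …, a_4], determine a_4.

2

⌊539/19⌋ = 28, remainder 7
⌊19/7⌋ = 2, remainder 5
⌊7/5⌋ = 1, remainder 2
⌊5/2⌋ = 2, remainder 1
⌊2/1⌋ = 2, remainder 0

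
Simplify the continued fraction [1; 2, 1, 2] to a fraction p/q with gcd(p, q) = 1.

11/8

Use the convergent recurrence hₖ = aₖ·hₖ₋₁ + hₖ₋₂ (and likewise for the denominators kₖ):
a_0 = 1: 1/1
a_1 = 2: 3/2
a_2 = 1: 4/3
a_3 = 2: 11/8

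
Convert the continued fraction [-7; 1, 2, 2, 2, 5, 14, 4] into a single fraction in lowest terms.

-33431/5312

Start with 4.
14 + 1/(4/1) = 14 + 1/4 = 57/4
5 + 1/(57/4) = 5 + 4/57 = 289/57
2 + 1/(289/57) = 2 + 57/289 = 635/289
2 + 1/(635/289) = 2 + 289/635 = 1559/635
2 + 1/(1559/635) = 2 + 635/1559 = 3753/1559
1 + 1/(3753/1559) = 1 + 1559/3753 = 5312/3753
-7 + 1/(5312/3753) = -7 + 3753/5312 = -33431/5312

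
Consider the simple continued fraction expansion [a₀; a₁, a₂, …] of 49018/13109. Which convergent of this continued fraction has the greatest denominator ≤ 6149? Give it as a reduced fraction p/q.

15933/4261

List convergents until the denominator exceeds the bound:
a_0 = 3: 3/1  (≤ bound)
a_1 = 1: 4/1  (≤ bound)
a_2 = 2: 11/3  (≤ bound)
a_3 = 1: 15/4  (≤ bound)
a_4 = 5: 86/23  (≤ bound)
a_5 = 14: 1219/326  (≤ bound)
a_6 = 13: 15933/4261  (≤ bound)
a_7 = 3: 49018/13109  (> 6149, stop)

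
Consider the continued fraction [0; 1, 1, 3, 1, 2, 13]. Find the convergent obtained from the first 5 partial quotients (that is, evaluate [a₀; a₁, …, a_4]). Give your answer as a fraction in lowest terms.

5/9

Compute successive convergents:
a_0 = 0: 0/1
a_1 = 1: 1/1
a_2 = 1: 1/2
a_3 = 3: 4/7
a_4 = 1: 5/9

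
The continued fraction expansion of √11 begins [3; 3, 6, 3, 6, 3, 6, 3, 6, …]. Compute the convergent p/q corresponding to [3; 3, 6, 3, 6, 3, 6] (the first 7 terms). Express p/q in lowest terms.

Build up convergents one term at a time:
a_0 = 3: 3/1
a_1 = 3: 10/3
a_2 = 6: 63/19
a_3 = 3: 199/60
a_4 = 6: 1257/379
a_5 = 3: 3970/1197
a_6 = 6: 25077/7561

25077/7561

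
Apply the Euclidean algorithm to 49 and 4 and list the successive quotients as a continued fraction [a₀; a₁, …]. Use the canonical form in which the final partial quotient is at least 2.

Repeatedly divide and take the remainder:
49 = 12·4 + 1, so a_0 = 12
4 = 4·1 + 0, so a_1 = 4

[12; 4]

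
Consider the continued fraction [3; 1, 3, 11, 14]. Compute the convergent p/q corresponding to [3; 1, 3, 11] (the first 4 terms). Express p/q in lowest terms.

169/45

a_0 = 3: 3/1
a_1 = 1: 4/1
a_2 = 3: 15/4
a_3 = 11: 169/45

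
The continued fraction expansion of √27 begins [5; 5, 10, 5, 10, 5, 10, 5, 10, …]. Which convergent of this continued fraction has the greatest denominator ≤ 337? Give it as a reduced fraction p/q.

List convergents until the denominator exceeds the bound:
a_0 = 5: 5/1  (≤ bound)
a_1 = 5: 26/5  (≤ bound)
a_2 = 10: 265/51  (≤ bound)
a_3 = 5: 1351/260  (≤ bound)
a_4 = 10: 13775/2651  (> 337, stop)

1351/260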